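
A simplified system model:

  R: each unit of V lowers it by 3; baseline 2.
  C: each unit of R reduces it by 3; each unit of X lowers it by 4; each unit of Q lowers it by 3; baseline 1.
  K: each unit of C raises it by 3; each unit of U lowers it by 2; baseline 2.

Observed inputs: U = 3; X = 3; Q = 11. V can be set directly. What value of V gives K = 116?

V = 10

Substituting into the C equation gives C = 9*V - 50.
This gives K = 27*V - 154.
Solve 27*V - 154 = 116: V = (116 + 154) / 27 = 10.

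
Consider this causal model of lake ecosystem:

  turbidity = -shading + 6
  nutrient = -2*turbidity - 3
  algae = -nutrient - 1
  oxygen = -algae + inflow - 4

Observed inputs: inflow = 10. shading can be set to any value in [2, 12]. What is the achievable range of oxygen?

Substituting into the nutrient equation gives nutrient = 2*shading - 15.
algae becomes -2*shading + 14.
Substituting into the oxygen equation gives oxygen = 2*shading - 8.
Linear in shading, so extremes are at the endpoints: shading = 2 gives oxygen = -4; shading = 12 gives oxygen = 16.

-4 to 16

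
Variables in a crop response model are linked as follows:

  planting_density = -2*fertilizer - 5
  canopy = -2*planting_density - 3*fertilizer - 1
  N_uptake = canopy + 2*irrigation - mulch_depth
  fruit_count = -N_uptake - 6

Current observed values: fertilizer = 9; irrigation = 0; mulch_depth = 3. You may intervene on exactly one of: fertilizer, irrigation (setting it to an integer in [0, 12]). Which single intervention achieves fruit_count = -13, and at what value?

Intervening on fertilizer: with other inputs at their observed values, fruit_count = -fertilizer - 12. Solving for -13 gives fertilizer = 1, within [0, 12].
Intervening on irrigation: fruit_count = -2*irrigation - 21. Reaching -13 requires irrigation = -4, outside [0, 12].

set fertilizer = 1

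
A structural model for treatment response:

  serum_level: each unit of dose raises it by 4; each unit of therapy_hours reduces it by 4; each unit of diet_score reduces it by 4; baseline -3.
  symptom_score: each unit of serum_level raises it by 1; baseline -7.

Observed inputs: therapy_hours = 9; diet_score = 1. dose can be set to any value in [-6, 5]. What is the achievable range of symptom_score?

Substituting into the serum_level equation gives serum_level = 4*dose - 43.
Substituting into the symptom_score equation gives symptom_score = 4*dose - 50.
Linear in dose, so extremes are at the endpoints: dose = -6 gives symptom_score = -74; dose = 5 gives symptom_score = -30.

-74 to -30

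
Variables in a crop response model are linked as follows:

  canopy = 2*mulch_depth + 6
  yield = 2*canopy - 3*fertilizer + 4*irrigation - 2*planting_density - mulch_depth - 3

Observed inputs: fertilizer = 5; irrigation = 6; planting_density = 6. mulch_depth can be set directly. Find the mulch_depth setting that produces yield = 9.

Substituting into the yield equation gives yield = 3*mulch_depth + 6.
Solve 3*mulch_depth + 6 = 9: mulch_depth = (9 - 6) / 3 = 1.

mulch_depth = 1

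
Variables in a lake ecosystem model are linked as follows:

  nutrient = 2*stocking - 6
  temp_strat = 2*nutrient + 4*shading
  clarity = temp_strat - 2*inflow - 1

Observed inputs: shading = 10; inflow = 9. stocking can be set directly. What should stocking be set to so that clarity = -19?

Substituting into the temp_strat equation gives temp_strat = 4*stocking + 28.
Substituting into the clarity equation gives clarity = 4*stocking + 9.
Solve 4*stocking + 9 = -19: stocking = (-19 - 9) / 4 = -7.

stocking = -7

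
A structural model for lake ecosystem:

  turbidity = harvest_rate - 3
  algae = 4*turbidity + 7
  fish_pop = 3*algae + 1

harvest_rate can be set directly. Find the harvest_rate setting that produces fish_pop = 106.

Substituting into the algae equation gives algae = 4*harvest_rate - 5.
Substituting into the fish_pop equation gives fish_pop = 12*harvest_rate - 14.
Solve 12*harvest_rate - 14 = 106: harvest_rate = (106 + 14) / 12 = 10.

harvest_rate = 10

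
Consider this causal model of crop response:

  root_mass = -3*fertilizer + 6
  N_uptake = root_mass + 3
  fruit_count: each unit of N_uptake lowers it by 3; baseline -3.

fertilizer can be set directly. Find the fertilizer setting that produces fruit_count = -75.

fertilizer = -5

Substituting into the N_uptake equation gives N_uptake = -3*fertilizer + 9.
Substituting into the fruit_count equation gives fruit_count = 9*fertilizer - 30.
Solve 9*fertilizer - 30 = -75: fertilizer = (-75 + 30) / 9 = -5.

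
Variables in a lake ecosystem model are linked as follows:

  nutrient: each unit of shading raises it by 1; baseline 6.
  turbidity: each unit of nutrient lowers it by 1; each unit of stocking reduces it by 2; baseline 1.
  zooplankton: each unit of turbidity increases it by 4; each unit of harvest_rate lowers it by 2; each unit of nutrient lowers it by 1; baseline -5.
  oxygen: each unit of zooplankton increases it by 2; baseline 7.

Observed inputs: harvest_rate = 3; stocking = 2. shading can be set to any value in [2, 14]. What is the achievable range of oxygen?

-239 to -119

Substituting into the turbidity equation gives turbidity = -shading - 9.
Substituting into the zooplankton equation gives zooplankton = -5*shading - 53.
oxygen becomes -10*shading - 99.
Linear in shading, so extremes are at the endpoints: shading = 2 gives oxygen = -119; shading = 14 gives oxygen = -239.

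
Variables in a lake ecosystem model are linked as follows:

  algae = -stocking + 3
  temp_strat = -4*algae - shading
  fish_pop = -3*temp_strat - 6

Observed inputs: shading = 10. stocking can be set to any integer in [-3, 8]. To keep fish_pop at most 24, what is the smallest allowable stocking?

stocking = 3

Substituting into the temp_strat equation gives temp_strat = 4*stocking - 22.
Substituting into the fish_pop equation gives fish_pop = -12*stocking + 60.
Require -12*stocking + 60 ≤ 24, so stocking ≥ 3.
The smallest integer in [-3, 8] satisfying this is 3.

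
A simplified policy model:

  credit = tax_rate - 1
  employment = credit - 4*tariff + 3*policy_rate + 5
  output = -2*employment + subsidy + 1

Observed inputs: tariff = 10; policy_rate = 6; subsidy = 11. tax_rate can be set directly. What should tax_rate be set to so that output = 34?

Substituting into the employment equation gives employment = tax_rate - 18.
Substituting into the output equation gives output = -2*tax_rate + 48.
Solve -2*tax_rate + 48 = 34: tax_rate = (34 - 48) / -2 = 7.

tax_rate = 7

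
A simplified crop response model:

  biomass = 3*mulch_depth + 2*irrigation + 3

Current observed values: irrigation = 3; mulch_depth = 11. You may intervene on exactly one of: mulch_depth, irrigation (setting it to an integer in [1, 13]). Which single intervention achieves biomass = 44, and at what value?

Intervening on mulch_depth: biomass = 3*mulch_depth + 9. Reaching 44 requires mulch_depth = 35/3, not an integer.
Intervening on irrigation: with other inputs at their observed values, biomass = 2*irrigation + 36. Solving for 44 gives irrigation = 4, within [1, 13].

set irrigation = 4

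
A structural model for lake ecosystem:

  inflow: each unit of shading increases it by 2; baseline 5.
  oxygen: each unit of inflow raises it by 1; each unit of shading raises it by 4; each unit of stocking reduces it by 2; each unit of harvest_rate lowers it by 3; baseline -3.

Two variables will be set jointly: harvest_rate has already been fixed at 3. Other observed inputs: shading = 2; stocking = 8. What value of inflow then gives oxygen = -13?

inflow = 7

With harvest_rate held at 3:
Intervening on inflow fixes its value directly, overriding its dependence on shading.
Substituting into the oxygen equation gives oxygen = inflow - 20.
Solve inflow - 20 = -13: inflow = (-13 + 20) / 1 = 7.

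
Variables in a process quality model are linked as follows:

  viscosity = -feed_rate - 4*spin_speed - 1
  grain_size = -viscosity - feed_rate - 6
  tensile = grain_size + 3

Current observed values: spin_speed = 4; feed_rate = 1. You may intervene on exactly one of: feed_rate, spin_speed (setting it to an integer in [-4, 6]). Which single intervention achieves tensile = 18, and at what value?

Intervening on feed_rate: the paths from feed_rate to tensile cancel (net effect zero), leaving tensile = 14; 18 is unreachable this way.
Intervening on spin_speed: with other inputs at their observed values, tensile = 4*spin_speed - 2. Solving for 18 gives spin_speed = 5, within [-4, 6].

set spin_speed = 5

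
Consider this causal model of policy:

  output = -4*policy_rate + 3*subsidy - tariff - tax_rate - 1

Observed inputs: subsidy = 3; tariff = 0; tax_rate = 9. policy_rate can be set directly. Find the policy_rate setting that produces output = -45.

Substituting into the output equation gives output = -4*policy_rate - 1.
Solve -4*policy_rate - 1 = -45: policy_rate = (-45 + 1) / -4 = 11.

policy_rate = 11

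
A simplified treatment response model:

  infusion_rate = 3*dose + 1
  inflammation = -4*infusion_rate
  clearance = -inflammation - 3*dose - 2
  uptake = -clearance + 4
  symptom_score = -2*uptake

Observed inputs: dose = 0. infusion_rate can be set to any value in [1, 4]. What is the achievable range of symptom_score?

Intervening on infusion_rate fixes its value directly, overriding its dependence on dose.
Substituting into the clearance equation gives clearance = 4*infusion_rate - 2.
uptake becomes -4*infusion_rate + 6.
So symptom_score = 8*infusion_rate - 12.
Linear in infusion_rate, so extremes are at the endpoints: infusion_rate = 1 gives symptom_score = -4; infusion_rate = 4 gives symptom_score = 20.

-4 to 20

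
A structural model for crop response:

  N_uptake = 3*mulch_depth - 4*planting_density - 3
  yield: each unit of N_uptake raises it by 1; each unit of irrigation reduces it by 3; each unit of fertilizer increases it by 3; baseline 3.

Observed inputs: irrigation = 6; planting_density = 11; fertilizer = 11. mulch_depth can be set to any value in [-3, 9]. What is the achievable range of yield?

-38 to -2

Substituting into the N_uptake equation gives N_uptake = 3*mulch_depth - 47.
This gives yield = 3*mulch_depth - 29.
Linear in mulch_depth, so extremes are at the endpoints: mulch_depth = -3 gives yield = -38; mulch_depth = 9 gives yield = -2.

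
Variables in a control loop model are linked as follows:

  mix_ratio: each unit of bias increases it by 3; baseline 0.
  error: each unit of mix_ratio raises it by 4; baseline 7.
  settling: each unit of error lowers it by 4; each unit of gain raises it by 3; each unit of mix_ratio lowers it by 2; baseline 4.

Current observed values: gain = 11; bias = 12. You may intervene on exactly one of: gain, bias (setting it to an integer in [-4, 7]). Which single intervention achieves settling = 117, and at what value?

Intervening on gain: settling = 3*gain - 672. Reaching 117 requires gain = 263, outside [-4, 7].
Intervening on bias: with other inputs at their observed values, settling = -54*bias + 9. Solving for 117 gives bias = -2, within [-4, 7].

set bias = -2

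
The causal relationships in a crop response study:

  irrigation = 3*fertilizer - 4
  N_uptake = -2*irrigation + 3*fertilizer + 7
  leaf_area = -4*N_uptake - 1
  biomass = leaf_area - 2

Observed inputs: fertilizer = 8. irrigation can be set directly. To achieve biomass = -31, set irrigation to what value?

irrigation = 12

Intervening on irrigation fixes its value directly, overriding its dependence on fertilizer.
Substituting into the N_uptake equation gives N_uptake = -2*irrigation + 31.
leaf_area becomes 8*irrigation - 125.
biomass becomes 8*irrigation - 127.
Solve 8*irrigation - 127 = -31: irrigation = (-31 + 127) / 8 = 12.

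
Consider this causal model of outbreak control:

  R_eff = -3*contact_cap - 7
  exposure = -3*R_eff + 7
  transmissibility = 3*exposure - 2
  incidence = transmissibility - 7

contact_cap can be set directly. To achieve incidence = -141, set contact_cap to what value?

contact_cap = -8

Substituting into the exposure equation gives exposure = 9*contact_cap + 28.
So transmissibility = 27*contact_cap + 82.
Substituting into the incidence equation gives incidence = 27*contact_cap + 75.
Solve 27*contact_cap + 75 = -141: contact_cap = (-141 - 75) / 27 = -8.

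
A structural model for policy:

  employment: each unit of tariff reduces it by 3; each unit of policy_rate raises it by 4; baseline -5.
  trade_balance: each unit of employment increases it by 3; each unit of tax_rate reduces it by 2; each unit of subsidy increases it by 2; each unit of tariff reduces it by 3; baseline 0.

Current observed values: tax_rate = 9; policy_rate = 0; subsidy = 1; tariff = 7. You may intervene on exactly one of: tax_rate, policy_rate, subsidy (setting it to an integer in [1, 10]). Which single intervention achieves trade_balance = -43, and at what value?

Intervening on tax_rate: trade_balance = -2*tax_rate - 97. Reaching -43 requires tax_rate = -27, outside [1, 10].
Intervening on policy_rate: with other inputs at their observed values, trade_balance = 12*policy_rate - 115. Solving for -43 gives policy_rate = 6, within [1, 10].
Intervening on subsidy: trade_balance = 2*subsidy - 117. Reaching -43 requires subsidy = 37, outside [1, 10].

set policy_rate = 6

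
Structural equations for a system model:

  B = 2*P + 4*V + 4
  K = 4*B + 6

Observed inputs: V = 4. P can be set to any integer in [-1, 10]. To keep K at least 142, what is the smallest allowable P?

Substituting into the B equation gives B = 2*P + 20.
Substituting into the K equation gives K = 8*P + 86.
Require 8*P + 86 ≥ 142, so P ≥ 7.
The smallest integer in [-1, 10] satisfying this is 7.

P = 7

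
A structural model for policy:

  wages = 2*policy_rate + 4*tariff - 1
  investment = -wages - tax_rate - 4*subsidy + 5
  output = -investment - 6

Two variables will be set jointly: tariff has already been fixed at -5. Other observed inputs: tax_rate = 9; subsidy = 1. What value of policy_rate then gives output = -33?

policy_rate = -7

With tariff held at -5:
Substituting into the wages equation gives wages = 2*policy_rate - 21.
So investment = -2*policy_rate + 13.
Substituting into the output equation gives output = 2*policy_rate - 19.
Solve 2*policy_rate - 19 = -33: policy_rate = (-33 + 19) / 2 = -7.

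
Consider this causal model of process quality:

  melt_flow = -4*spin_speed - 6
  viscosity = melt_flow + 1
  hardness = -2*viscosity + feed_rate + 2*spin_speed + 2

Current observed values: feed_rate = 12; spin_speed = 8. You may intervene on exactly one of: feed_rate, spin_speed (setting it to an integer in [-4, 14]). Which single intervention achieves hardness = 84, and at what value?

Intervening on feed_rate: hardness = feed_rate + 92. Reaching 84 requires feed_rate = -8, outside [-4, 14].
Intervening on spin_speed: with other inputs at their observed values, hardness = 10*spin_speed + 24. Solving for 84 gives spin_speed = 6, within [-4, 14].

set spin_speed = 6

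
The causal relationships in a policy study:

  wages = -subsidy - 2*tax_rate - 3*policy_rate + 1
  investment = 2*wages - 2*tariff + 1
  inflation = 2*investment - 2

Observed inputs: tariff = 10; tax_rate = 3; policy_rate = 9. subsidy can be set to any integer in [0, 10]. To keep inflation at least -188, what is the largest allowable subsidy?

subsidy = 5

Substituting into the wages equation gives wages = -subsidy - 32.
investment becomes -2*subsidy - 83.
So inflation = -4*subsidy - 168.
Require -4*subsidy - 168 ≥ -188, so subsidy ≤ 5.
The largest integer in [0, 10] satisfying this is 5.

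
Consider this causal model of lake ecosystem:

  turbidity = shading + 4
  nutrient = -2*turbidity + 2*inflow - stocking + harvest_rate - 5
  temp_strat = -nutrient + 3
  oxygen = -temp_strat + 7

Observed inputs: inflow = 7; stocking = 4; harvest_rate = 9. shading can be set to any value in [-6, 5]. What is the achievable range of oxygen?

Substituting into the nutrient equation gives nutrient = -2*shading + 6.
Substituting into the temp_strat equation gives temp_strat = 2*shading - 3.
oxygen becomes -2*shading + 10.
Linear in shading, so extremes are at the endpoints: shading = -6 gives oxygen = 22; shading = 5 gives oxygen = 0.

0 to 22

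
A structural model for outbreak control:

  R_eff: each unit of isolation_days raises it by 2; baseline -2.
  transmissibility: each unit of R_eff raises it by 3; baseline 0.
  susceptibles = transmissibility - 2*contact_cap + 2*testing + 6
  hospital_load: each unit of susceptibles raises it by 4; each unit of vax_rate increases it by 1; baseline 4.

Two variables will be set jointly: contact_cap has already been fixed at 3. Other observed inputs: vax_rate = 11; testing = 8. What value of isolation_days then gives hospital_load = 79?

isolation_days = 1

With contact_cap held at 3:
Substituting into the transmissibility equation gives transmissibility = 6*isolation_days - 6.
So susceptibles = 6*isolation_days + 10.
This gives hospital_load = 24*isolation_days + 55.
Solve 24*isolation_days + 55 = 79: isolation_days = (79 - 55) / 24 = 1.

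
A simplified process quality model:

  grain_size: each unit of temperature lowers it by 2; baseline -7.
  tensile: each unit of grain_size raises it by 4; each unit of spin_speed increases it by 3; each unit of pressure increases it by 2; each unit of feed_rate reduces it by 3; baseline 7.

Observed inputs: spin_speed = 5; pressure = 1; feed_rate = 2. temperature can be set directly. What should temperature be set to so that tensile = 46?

temperature = -7

Substituting into the tensile equation gives tensile = -8*temperature - 10.
Solve -8*temperature - 10 = 46: temperature = (46 + 10) / -8 = -7.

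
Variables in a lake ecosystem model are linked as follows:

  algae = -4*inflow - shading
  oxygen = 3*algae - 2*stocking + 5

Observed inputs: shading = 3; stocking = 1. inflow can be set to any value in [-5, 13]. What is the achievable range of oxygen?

-162 to 54

Substituting into the algae equation gives algae = -4*inflow - 3.
Substituting into the oxygen equation gives oxygen = -12*inflow - 6.
Linear in inflow, so extremes are at the endpoints: inflow = -5 gives oxygen = 54; inflow = 13 gives oxygen = -162.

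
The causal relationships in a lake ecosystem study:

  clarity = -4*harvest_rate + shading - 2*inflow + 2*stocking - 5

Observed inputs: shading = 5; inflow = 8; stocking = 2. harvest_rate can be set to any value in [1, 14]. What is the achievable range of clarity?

Substituting into the clarity equation gives clarity = -4*harvest_rate - 12.
Linear in harvest_rate, so extremes are at the endpoints: harvest_rate = 1 gives clarity = -16; harvest_rate = 14 gives clarity = -68.

-68 to -16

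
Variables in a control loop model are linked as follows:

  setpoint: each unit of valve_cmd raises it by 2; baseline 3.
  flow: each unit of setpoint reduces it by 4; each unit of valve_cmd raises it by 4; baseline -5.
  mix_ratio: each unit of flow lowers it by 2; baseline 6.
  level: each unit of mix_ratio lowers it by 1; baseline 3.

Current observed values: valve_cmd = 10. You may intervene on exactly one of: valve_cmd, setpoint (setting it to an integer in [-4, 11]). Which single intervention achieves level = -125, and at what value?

set valve_cmd = 11

Intervening on valve_cmd: with other inputs at their observed values, level = -8*valve_cmd - 37. Solving for -125 gives valve_cmd = 11, within [-4, 11].
Intervening on setpoint: level = -8*setpoint + 67. Reaching -125 requires setpoint = 24, outside [-4, 11].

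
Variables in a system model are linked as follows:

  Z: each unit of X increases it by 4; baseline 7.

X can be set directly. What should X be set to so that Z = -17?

X = -6

Solve 4*X + 7 = -17: X = (-17 - 7) / 4 = -6.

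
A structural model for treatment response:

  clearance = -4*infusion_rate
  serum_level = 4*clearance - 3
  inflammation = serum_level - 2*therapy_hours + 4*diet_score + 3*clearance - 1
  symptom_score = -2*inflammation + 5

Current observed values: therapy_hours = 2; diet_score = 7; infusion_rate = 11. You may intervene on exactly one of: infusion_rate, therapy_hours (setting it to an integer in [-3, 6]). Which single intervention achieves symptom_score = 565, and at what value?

set therapy_hours = -2

Intervening on infusion_rate: symptom_score = 56*infusion_rate - 35. Reaching 565 requires infusion_rate = 75/7, not an integer.
Intervening on therapy_hours: with other inputs at their observed values, symptom_score = 4*therapy_hours + 573. Solving for 565 gives therapy_hours = -2, within [-3, 6].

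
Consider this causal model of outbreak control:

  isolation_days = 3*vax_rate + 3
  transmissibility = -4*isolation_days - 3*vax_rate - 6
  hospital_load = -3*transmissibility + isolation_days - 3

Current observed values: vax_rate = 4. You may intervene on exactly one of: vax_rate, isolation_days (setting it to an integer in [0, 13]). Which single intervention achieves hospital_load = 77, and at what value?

set isolation_days = 2

Intervening on vax_rate: hospital_load = 48*vax_rate + 54. Reaching 77 requires vax_rate = 23/48, not an integer.
Intervening on isolation_days: with other inputs at their observed values, hospital_load = 13*isolation_days + 51. Solving for 77 gives isolation_days = 2, within [0, 13].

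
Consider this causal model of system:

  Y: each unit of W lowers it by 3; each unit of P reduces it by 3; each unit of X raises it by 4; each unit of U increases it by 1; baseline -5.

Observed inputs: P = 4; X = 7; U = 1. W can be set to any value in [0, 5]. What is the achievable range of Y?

Substituting into the Y equation gives Y = -3*W + 12.
Linear in W, so extremes are at the endpoints: W = 0 gives Y = 12; W = 5 gives Y = -3.

-3 to 12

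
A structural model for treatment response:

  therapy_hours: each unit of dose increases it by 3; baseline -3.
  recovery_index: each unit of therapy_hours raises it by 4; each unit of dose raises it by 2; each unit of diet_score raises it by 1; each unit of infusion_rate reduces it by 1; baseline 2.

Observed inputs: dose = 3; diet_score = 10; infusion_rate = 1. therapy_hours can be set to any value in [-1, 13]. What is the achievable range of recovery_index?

Intervening on therapy_hours fixes its value directly, overriding its dependence on dose.
Substituting into the recovery_index equation gives recovery_index = 4*therapy_hours + 17.
Linear in therapy_hours, so extremes are at the endpoints: therapy_hours = -1 gives recovery_index = 13; therapy_hours = 13 gives recovery_index = 69.

13 to 69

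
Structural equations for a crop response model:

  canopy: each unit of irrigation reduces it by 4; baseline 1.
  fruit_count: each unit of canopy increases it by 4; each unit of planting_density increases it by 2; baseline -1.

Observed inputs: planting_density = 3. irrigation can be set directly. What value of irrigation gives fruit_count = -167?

irrigation = 11

Substituting into the fruit_count equation gives fruit_count = -16*irrigation + 9.
Solve -16*irrigation + 9 = -167: irrigation = (-167 - 9) / -16 = 11.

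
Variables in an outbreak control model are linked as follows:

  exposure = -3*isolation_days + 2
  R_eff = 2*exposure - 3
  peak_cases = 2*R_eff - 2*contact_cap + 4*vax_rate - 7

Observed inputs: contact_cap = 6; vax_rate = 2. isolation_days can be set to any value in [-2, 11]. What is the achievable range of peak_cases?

Substituting into the R_eff equation gives R_eff = -6*isolation_days + 1.
peak_cases becomes -12*isolation_days - 9.
Linear in isolation_days, so extremes are at the endpoints: isolation_days = -2 gives peak_cases = 15; isolation_days = 11 gives peak_cases = -141.

-141 to 15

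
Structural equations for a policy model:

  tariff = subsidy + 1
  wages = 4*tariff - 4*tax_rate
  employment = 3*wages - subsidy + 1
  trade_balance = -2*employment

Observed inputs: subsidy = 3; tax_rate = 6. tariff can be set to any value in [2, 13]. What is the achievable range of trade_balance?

Intervening on tariff fixes its value directly, overriding its dependence on subsidy.
Substituting into the wages equation gives wages = 4*tariff - 24.
So employment = 12*tariff - 74.
Substituting into the trade_balance equation gives trade_balance = -24*tariff + 148.
Linear in tariff, so extremes are at the endpoints: tariff = 2 gives trade_balance = 100; tariff = 13 gives trade_balance = -164.

-164 to 100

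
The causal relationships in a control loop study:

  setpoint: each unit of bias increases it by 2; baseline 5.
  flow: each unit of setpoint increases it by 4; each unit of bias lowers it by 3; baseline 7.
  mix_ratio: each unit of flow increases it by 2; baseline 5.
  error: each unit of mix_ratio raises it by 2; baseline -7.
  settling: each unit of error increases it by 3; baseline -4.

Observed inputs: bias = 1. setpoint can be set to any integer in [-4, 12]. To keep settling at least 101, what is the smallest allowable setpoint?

Intervening on setpoint fixes its value directly, overriding its dependence on bias.
Substituting into the flow equation gives flow = 4*setpoint + 4.
Substituting into the mix_ratio equation gives mix_ratio = 8*setpoint + 13.
Substituting into the error equation gives error = 16*setpoint + 19.
Substituting into the settling equation gives settling = 48*setpoint + 53.
Require 48*setpoint + 53 ≥ 101, so setpoint ≥ 1.
The smallest integer in [-4, 12] satisfying this is 1.

setpoint = 1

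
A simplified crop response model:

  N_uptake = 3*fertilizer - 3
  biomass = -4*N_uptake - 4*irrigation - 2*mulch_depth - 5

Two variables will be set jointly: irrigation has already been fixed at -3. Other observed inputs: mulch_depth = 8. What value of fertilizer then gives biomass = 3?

fertilizer = 0

With irrigation held at -3:
Substituting into the biomass equation gives biomass = -12*fertilizer + 3.
Solve -12*fertilizer + 3 = 3: fertilizer = (3 - 3) / -12 = 0.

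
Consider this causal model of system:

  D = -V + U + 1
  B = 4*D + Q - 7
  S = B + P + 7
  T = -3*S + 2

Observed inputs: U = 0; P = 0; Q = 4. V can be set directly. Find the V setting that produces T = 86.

Substituting into the D equation gives D = -V + 1.
Substituting into the B equation gives B = -4*V + 1.
Substituting into the S equation gives S = -4*V + 8.
T becomes 12*V - 22.
Solve 12*V - 22 = 86: V = (86 + 22) / 12 = 9.

V = 9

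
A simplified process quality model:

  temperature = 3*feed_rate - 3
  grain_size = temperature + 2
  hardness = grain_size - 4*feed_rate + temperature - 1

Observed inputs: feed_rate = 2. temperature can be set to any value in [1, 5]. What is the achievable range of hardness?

Intervening on temperature fixes its value directly, overriding its dependence on feed_rate.
Substituting into the hardness equation gives hardness = 2*temperature - 7.
Linear in temperature, so extremes are at the endpoints: temperature = 1 gives hardness = -5; temperature = 5 gives hardness = 3.

-5 to 3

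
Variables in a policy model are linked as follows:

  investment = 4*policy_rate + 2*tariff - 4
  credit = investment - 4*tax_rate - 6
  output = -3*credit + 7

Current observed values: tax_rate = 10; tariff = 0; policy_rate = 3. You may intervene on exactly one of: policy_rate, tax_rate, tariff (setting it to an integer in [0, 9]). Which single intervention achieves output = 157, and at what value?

set policy_rate = 0

Intervening on policy_rate: with other inputs at their observed values, output = -12*policy_rate + 157. Solving for 157 gives policy_rate = 0, within [0, 9].
Intervening on tax_rate: output = 12*tax_rate + 1. Reaching 157 requires tax_rate = 13, outside [0, 9].
Intervening on tariff: output = -6*tariff + 121. Reaching 157 requires tariff = -6, outside [0, 9].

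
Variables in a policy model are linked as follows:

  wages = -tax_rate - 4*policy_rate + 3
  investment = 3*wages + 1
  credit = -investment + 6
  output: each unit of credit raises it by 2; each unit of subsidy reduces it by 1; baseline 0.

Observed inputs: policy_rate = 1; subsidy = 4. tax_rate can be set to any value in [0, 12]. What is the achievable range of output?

12 to 84

Substituting into the wages equation gives wages = -tax_rate - 1.
Substituting into the investment equation gives investment = -3*tax_rate - 2.
So credit = 3*tax_rate + 8.
This gives output = 6*tax_rate + 12.
Linear in tax_rate, so extremes are at the endpoints: tax_rate = 0 gives output = 12; tax_rate = 12 gives output = 84.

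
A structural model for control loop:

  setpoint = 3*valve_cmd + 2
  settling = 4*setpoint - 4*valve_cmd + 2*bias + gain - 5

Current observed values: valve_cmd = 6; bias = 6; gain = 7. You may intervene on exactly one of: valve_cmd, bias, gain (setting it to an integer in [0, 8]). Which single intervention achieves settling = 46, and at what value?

Intervening on valve_cmd: with other inputs at their observed values, settling = 8*valve_cmd + 22. Solving for 46 gives valve_cmd = 3, within [0, 8].
Intervening on bias: settling = 2*bias + 58. Reaching 46 requires bias = -6, outside [0, 8].
Intervening on gain: settling = gain + 63. Reaching 46 requires gain = -17, outside [0, 8].

set valve_cmd = 3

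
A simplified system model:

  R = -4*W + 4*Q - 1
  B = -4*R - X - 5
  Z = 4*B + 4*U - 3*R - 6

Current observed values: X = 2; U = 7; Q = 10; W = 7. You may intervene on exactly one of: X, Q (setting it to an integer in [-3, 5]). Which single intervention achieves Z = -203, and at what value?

Intervening on X: with other inputs at their observed values, Z = -4*X - 207. Solving for -203 gives X = -1, within [-3, 5].
Intervening on Q: Z = -76*Q + 545. Reaching -203 requires Q = 187/19, not an integer.

set X = -1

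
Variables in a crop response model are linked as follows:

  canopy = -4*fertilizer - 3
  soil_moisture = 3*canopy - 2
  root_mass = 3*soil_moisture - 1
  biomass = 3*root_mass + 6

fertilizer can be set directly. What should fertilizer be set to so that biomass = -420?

fertilizer = 3

Substituting into the soil_moisture equation gives soil_moisture = -12*fertilizer - 11.
So root_mass = -36*fertilizer - 34.
Substituting into the biomass equation gives biomass = -108*fertilizer - 96.
Solve -108*fertilizer - 96 = -420: fertilizer = (-420 + 96) / -108 = 3.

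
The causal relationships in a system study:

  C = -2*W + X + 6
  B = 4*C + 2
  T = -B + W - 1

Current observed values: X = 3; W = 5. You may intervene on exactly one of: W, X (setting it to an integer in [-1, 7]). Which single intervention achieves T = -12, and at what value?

set W = 3

Intervening on W: with other inputs at their observed values, T = 9*W - 39. Solving for -12 gives W = 3, within [-1, 7].
Intervening on X: T = -4*X + 18. Reaching -12 requires X = 15/2, not an integer.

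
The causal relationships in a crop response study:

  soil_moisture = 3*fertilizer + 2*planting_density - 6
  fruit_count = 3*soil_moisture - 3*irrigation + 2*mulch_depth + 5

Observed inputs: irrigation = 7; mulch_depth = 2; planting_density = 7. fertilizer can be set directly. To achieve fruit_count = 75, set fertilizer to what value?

Substituting into the soil_moisture equation gives soil_moisture = 3*fertilizer + 8.
So fruit_count = 9*fertilizer + 12.
Solve 9*fertilizer + 12 = 75: fertilizer = (75 - 12) / 9 = 7.

fertilizer = 7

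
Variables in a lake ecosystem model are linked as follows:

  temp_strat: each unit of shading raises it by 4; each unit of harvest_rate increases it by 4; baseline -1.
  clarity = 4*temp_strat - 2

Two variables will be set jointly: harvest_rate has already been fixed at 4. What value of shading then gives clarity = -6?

shading = -4

With harvest_rate held at 4:
Substituting into the temp_strat equation gives temp_strat = 4*shading + 15.
Substituting into the clarity equation gives clarity = 16*shading + 58.
Solve 16*shading + 58 = -6: shading = (-6 - 58) / 16 = -4.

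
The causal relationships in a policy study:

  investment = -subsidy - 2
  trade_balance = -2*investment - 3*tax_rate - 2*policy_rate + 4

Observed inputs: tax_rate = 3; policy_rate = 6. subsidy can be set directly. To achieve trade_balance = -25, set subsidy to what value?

subsidy = -6

Substituting into the trade_balance equation gives trade_balance = 2*subsidy - 13.
Solve 2*subsidy - 13 = -25: subsidy = (-25 + 13) / 2 = -6.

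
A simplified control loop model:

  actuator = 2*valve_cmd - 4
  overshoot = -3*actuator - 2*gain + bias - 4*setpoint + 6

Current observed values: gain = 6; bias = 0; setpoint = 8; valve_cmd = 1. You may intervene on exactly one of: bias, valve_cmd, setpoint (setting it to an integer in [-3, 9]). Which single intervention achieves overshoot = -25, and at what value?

Intervening on bias: with other inputs at their observed values, overshoot = bias - 32. Solving for -25 gives bias = 7, within [-3, 9].
Intervening on valve_cmd: overshoot = -6*valve_cmd - 26. Reaching -25 requires valve_cmd = -1/6, not an integer.
Intervening on setpoint: overshoot = -4*setpoint. Reaching -25 requires setpoint = 25/4, not an integer.

set bias = 7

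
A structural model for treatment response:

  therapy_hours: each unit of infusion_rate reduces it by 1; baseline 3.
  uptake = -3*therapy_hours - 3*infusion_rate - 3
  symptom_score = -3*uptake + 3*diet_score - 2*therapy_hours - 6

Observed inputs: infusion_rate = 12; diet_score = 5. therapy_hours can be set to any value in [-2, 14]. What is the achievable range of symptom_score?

Intervening on therapy_hours fixes its value directly, overriding its dependence on infusion_rate.
Substituting into the uptake equation gives uptake = -3*therapy_hours - 39.
So symptom_score = 7*therapy_hours + 126.
Linear in therapy_hours, so extremes are at the endpoints: therapy_hours = -2 gives symptom_score = 112; therapy_hours = 14 gives symptom_score = 224.

112 to 224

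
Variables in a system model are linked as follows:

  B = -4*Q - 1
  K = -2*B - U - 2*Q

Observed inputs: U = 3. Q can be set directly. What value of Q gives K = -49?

Q = -8

Substituting into the K equation gives K = 6*Q - 1.
Solve 6*Q - 1 = -49: Q = (-49 + 1) / 6 = -8.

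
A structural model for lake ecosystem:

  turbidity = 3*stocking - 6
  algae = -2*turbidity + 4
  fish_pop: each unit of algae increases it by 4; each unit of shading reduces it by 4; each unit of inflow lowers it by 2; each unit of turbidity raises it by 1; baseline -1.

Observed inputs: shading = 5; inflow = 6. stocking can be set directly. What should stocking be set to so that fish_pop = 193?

Substituting into the algae equation gives algae = -6*stocking + 16.
fish_pop becomes -21*stocking + 25.
Solve -21*stocking + 25 = 193: stocking = (193 - 25) / -21 = -8.

stocking = -8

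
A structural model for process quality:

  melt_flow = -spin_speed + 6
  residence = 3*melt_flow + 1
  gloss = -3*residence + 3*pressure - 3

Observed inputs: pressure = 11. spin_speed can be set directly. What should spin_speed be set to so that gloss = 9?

spin_speed = 4

Substituting into the residence equation gives residence = -3*spin_speed + 19.
gloss becomes 9*spin_speed - 27.
Solve 9*spin_speed - 27 = 9: spin_speed = (9 + 27) / 9 = 4.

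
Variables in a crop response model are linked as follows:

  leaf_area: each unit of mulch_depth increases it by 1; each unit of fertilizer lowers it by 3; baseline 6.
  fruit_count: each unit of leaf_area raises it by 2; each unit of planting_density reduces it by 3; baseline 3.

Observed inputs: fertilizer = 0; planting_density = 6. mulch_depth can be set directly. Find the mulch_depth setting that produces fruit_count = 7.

Substituting into the leaf_area equation gives leaf_area = mulch_depth + 6.
This gives fruit_count = 2*mulch_depth - 3.
Solve 2*mulch_depth - 3 = 7: mulch_depth = (7 + 3) / 2 = 5.

mulch_depth = 5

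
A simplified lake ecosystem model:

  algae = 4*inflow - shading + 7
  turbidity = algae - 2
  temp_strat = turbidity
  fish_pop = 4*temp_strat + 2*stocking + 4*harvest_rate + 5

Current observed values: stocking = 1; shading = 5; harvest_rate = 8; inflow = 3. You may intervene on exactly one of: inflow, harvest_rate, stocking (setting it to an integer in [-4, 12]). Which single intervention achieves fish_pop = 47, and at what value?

set harvest_rate = -2

Intervening on inflow: fish_pop = 16*inflow + 39. Reaching 47 requires inflow = 1/2, not an integer.
Intervening on harvest_rate: with other inputs at their observed values, fish_pop = 4*harvest_rate + 55. Solving for 47 gives harvest_rate = -2, within [-4, 12].
Intervening on stocking: fish_pop = 2*stocking + 85. Reaching 47 requires stocking = -19, outside [-4, 12].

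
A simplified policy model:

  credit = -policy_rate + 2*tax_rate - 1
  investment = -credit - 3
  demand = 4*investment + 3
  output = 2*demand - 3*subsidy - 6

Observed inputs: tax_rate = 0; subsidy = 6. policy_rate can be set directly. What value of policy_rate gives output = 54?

policy_rate = 11

Substituting into the credit equation gives credit = -policy_rate - 1.
investment becomes policy_rate - 2.
demand becomes 4*policy_rate - 5.
Substituting into the output equation gives output = 8*policy_rate - 34.
Solve 8*policy_rate - 34 = 54: policy_rate = (54 + 34) / 8 = 11.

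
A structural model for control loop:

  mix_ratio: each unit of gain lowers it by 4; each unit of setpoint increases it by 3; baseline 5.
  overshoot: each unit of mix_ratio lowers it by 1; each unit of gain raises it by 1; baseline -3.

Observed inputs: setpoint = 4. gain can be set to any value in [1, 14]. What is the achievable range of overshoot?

-15 to 50

Substituting into the mix_ratio equation gives mix_ratio = -4*gain + 17.
So overshoot = 5*gain - 20.
Linear in gain, so extremes are at the endpoints: gain = 1 gives overshoot = -15; gain = 14 gives overshoot = 50.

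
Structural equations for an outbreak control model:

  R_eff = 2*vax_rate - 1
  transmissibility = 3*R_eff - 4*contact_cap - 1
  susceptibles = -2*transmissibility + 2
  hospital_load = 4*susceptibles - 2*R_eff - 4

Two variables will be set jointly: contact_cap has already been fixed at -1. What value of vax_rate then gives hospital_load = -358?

With contact_cap held at -1:
Substituting into the transmissibility equation gives transmissibility = 6*vax_rate.
So susceptibles = -12*vax_rate + 2.
Substituting into the hospital_load equation gives hospital_load = -52*vax_rate + 6.
Solve -52*vax_rate + 6 = -358: vax_rate = (-358 - 6) / -52 = 7.

vax_rate = 7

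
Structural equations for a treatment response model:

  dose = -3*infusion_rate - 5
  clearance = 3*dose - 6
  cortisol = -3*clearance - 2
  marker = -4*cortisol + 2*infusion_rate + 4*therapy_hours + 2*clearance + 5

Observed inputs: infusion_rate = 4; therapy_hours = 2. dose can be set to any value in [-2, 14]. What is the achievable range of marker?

-139 to 533

Intervening on dose fixes its value directly, overriding its dependence on infusion_rate.
Substituting into the cortisol equation gives cortisol = -9*dose + 16.
marker becomes 42*dose - 55.
Linear in dose, so extremes are at the endpoints: dose = -2 gives marker = -139; dose = 14 gives marker = 533.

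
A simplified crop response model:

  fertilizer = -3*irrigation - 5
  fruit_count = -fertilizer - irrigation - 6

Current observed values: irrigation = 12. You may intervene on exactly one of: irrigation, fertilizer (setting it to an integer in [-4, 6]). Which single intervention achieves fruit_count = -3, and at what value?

set irrigation = -1

Intervening on irrigation: with other inputs at their observed values, fruit_count = 2*irrigation - 1. Solving for -3 gives irrigation = -1, within [-4, 6].
Intervening on fertilizer: fruit_count = -fertilizer - 18. Reaching -3 requires fertilizer = -15, outside [-4, 6].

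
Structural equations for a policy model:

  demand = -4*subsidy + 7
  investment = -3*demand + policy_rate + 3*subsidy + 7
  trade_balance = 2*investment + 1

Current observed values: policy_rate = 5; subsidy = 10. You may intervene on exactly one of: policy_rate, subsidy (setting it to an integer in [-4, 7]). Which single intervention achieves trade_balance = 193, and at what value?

set subsidy = 7

Intervening on policy_rate: trade_balance = 2*policy_rate + 273. Reaching 193 requires policy_rate = -40, outside [-4, 7].
Intervening on subsidy: with other inputs at their observed values, trade_balance = 30*subsidy - 17. Solving for 193 gives subsidy = 7, within [-4, 7].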